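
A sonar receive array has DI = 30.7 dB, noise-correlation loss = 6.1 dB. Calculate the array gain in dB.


AG = DI - L_corr = 30.7 - 6.1 = 24.6

24.6 dB


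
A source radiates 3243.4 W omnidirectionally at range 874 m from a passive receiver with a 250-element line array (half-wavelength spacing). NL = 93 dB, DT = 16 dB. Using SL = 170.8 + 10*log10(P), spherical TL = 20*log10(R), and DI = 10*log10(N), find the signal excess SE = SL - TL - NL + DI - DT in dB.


62.06 dB


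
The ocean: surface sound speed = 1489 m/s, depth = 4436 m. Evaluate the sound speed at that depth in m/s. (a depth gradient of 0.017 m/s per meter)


c = 1489 + 0.017 * 4436 = 1564.412

1564.412 m/s


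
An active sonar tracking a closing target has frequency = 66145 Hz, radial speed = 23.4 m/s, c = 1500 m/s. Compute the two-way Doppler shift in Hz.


fd = 2*f*v/c = 2 * 66145 * 23.4 / 1500 = 2063.72

2063.72 Hz


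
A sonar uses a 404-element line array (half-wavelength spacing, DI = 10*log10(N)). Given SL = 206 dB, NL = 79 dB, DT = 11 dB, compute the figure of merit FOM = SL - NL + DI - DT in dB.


Step 1: DI = 10*log10(404) = 26.06 dB
Step 2: FOM = SL - NL + DI - DT = 206 - 79 + 26.06 - 11 = 142.06

142.06 dB


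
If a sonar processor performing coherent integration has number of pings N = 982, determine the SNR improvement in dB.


Gain = 10*log10(982) = 29.92

29.92 dB


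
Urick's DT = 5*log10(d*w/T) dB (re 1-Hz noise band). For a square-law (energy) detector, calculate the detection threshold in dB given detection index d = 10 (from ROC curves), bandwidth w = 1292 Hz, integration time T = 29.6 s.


DT = 5*log10(d*w/T) = 5*log10(10 * 1292 / 29.6) = 5*log10(436.49) = 13.2

13.2 dB


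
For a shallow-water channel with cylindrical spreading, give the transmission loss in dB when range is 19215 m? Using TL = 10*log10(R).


42.84 dB


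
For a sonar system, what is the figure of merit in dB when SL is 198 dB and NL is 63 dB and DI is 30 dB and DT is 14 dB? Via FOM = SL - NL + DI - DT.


FOM = SL - NL + DI - DT = 198 - 63 + 30 - 14 = 151

151 dB


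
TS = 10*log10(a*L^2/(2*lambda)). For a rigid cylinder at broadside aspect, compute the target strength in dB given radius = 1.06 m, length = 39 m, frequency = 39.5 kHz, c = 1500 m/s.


lambda = 1500/39500 = 0.03797 m
TS = 10*log10(1.06*39^2/(2*0.03797)) = 43.27

43.27 dB


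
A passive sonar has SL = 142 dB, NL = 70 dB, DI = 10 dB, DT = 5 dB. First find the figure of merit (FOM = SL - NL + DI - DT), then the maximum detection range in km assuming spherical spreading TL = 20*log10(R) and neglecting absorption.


Step 1: FOM = SL - NL + DI - DT = 142 - 70 + 10 - 5 = 77 dB
Step 2: at max range FOM = TL = 20*log10(R), so R = 10^(77/20) = 7079.46 m = 7.08 km

7.08 km


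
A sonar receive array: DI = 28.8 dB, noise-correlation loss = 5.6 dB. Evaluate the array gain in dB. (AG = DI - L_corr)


23.2 dB


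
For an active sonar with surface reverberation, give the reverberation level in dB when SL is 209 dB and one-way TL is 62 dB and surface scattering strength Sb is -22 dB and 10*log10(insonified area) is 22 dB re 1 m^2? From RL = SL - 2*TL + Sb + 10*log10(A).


RL = SL - 2*TL + Sb + 10*log10(A) = 209 - 2*62 + (-22) + 22 = 85

85 dB


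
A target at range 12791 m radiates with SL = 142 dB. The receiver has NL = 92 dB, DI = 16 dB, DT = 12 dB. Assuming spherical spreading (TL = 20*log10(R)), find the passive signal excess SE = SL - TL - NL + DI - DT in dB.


Step 1: TL = 20*log10(12791) = 82.14 dB
Step 2: SE = 142 - 82.14 - 92 + 16 - 12 = -28.14

-28.14 dB


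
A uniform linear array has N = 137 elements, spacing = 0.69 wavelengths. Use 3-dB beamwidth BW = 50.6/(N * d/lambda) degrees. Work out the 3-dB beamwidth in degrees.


0.54 deg


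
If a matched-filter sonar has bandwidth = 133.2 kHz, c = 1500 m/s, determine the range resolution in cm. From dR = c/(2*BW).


dR = c/(2*BW) = 1500 / (2 * 133.2e3) = 0.0056 m = 0.56 cm

0.56 cm


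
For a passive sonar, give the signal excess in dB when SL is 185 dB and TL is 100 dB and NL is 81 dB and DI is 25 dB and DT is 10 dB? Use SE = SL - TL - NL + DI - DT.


19 dB


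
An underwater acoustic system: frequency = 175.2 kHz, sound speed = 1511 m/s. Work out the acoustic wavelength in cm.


lambda = c/f = 1511 / 175200 = 0.0086 m = 0.86 cm

0.86 cm


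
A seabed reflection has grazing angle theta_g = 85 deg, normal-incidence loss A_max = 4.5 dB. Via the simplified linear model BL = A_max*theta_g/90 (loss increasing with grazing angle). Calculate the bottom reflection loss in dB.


BL = A_max * theta_g / 90 = 4.5 * 85 / 90 = 4.25

4.25 dB


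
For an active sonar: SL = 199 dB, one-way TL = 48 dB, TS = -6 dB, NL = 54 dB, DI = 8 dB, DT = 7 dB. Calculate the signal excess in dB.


SE = SL - 2*TL + TS - NL + DI - DT = 199 - 2*48 + (-6) - 54 + 8 - 7 = 44

44 dB


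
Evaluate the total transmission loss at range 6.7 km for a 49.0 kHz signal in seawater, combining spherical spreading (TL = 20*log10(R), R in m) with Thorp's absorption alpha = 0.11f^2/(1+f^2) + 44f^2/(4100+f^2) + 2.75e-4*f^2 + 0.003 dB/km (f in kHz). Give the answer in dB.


190.58 dB


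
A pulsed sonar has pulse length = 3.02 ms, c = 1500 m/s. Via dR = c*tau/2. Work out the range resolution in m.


dR = c*tau/2 = 1500 * 3.02e-3 / 2 = 2.265

2.265 m


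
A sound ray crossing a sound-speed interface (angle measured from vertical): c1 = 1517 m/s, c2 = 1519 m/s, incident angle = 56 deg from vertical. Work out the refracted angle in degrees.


56.11 deg


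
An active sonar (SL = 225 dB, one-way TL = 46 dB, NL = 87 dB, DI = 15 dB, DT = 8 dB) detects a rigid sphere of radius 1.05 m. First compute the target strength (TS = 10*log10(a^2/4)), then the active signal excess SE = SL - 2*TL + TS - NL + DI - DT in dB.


Step 1: TS = 10*log10(1.05^2/4) = -5.6 dB
Step 2: SE = SL - 2*TL + TS - NL + DI - DT = 225 - 2*46 + (-5.6) - 87 + 15 - 8 = 47.4

47.4 dB


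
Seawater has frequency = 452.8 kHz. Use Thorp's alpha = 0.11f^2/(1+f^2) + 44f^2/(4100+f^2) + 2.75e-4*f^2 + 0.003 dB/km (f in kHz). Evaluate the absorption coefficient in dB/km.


f^2 = 205027.84
alpha = 0.11*205027.84/(1+205027.84) + 44*205027.84/(4100+205027.84) + 2.75e-4*205027.84 + 0.003 = 99.633

99.633 dB/km


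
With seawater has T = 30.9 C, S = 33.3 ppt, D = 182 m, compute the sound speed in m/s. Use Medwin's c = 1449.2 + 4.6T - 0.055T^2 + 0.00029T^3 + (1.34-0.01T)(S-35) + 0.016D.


1548.54 m/s


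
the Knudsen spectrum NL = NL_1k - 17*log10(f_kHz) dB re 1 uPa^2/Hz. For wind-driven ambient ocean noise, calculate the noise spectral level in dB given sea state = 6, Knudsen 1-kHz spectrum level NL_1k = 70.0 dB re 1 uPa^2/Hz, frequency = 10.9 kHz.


52.36 dB


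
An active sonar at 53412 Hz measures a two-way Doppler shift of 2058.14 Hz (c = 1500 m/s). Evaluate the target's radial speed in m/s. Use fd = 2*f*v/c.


From fd = 2*f*v/c, v = c*fd/(2*f) = 1500 * 2058.14 / (2*53412) = 28.9

28.9 m/s


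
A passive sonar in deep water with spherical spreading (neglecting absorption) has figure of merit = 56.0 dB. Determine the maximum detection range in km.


At max range FOM = TL, so 20*log10(R) = 56.0
R = 10^(56.0/20) = 630.96 m = 0.63 km

0.63 km


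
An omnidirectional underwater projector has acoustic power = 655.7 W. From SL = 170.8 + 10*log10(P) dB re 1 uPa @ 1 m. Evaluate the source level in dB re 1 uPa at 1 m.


198.97 dB


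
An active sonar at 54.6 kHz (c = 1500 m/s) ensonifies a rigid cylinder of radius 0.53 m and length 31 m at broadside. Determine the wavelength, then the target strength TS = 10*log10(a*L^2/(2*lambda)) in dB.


Step 1: lambda = c/f = 1500/54600 = 0.02747 m
Step 2: TS = 10*log10(a*L^2/(2*lambda)) = 10*log10(0.53*31^2/(2*0.02747)) = 39.67

39.67 dB


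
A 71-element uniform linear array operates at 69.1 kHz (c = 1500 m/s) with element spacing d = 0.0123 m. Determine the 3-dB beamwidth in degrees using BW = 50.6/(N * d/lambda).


Step 1: lambda = 1500/69100 = 0.02171 m
Step 2: d/lambda = 0.0123/0.02171 = 0.5666
Step 3: BW = 50.6/(N * d/lambda) = 50.6/(71 * 0.5666) = 1.26

1.26 deg


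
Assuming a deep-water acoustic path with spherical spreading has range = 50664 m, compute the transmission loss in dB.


TL = 20*log10(50664) = 94.09

94.09 dB


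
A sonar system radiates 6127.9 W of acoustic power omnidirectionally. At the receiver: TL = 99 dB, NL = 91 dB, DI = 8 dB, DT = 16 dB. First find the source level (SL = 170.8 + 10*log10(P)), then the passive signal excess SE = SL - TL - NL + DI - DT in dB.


Step 1: SL = 170.8 + 10*log10(6127.9) = 208.67 dB
Step 2: SE = SL - TL - NL + DI - DT = 208.67 - 99 - 91 + 8 - 16 = 10.67

10.67 dB


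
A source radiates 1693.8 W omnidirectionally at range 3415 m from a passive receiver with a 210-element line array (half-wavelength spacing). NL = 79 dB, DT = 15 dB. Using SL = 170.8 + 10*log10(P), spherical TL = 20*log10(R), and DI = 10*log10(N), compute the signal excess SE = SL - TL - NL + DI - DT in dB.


61.64 dB


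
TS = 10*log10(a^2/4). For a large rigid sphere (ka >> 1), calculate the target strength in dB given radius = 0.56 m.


-11.06 dB


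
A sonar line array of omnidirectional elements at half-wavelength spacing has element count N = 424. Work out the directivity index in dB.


DI = 10*log10(424) = 26.27

26.27 dB


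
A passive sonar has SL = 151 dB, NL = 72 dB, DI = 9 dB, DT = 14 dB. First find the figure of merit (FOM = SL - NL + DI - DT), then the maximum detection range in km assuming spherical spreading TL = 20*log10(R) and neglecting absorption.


Step 1: FOM = SL - NL + DI - DT = 151 - 72 + 9 - 14 = 74 dB
Step 2: at max range FOM = TL = 20*log10(R), so R = 10^(74/20) = 5011.87 m = 5.01 km

5.01 km


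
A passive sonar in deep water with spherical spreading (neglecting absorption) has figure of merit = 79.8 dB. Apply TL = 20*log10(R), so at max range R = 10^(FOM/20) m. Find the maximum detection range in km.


9.77 km


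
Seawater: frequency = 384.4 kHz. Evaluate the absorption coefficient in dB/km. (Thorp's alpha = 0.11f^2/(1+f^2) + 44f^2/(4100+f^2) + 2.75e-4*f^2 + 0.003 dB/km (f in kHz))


83.56 dB/km


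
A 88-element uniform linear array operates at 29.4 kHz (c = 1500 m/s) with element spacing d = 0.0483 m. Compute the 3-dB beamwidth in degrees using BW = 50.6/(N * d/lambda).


Step 1: lambda = 1500/29400 = 0.05102 m
Step 2: d/lambda = 0.0483/0.05102 = 0.9467
Step 3: BW = 50.6/(N * d/lambda) = 50.6/(88 * 0.9467) = 0.61

0.61 deg


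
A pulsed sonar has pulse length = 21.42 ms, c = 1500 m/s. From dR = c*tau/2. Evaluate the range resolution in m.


16.065 m


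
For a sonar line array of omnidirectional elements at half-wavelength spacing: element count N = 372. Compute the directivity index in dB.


DI = 10*log10(372) = 25.71

25.71 dB


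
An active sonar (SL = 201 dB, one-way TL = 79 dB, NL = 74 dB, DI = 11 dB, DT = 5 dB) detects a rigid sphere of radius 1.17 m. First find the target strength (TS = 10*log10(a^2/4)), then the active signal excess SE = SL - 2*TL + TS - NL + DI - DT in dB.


Step 1: TS = 10*log10(1.17^2/4) = -4.66 dB
Step 2: SE = SL - 2*TL + TS - NL + DI - DT = 201 - 2*79 + (-4.66) - 74 + 11 - 5 = -29.66

-29.66 dB


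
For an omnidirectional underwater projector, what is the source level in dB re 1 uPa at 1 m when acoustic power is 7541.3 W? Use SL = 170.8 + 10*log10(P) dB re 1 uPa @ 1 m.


209.57 dB


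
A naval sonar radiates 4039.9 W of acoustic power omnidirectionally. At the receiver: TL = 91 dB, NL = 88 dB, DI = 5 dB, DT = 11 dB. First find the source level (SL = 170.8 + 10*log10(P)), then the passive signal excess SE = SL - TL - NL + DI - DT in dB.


Step 1: SL = 170.8 + 10*log10(4039.9) = 206.86 dB
Step 2: SE = SL - TL - NL + DI - DT = 206.86 - 91 - 88 + 5 - 11 = 21.86

21.86 dB


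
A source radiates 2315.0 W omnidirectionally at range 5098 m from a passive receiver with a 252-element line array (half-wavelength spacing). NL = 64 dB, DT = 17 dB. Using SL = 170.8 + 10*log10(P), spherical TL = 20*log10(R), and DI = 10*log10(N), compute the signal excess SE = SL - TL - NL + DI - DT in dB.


Step 1: SL = 170.8 + 10*log10(2315.0) = 204.45 dB
Step 2: TL = 20*log10(5098) = 74.15 dB
Step 3: DI = 10*log10(252) = 24.01 dB
Step 4: SE = SL - TL - NL + DI - DT = 204.45 - 74.15 - 64 + 24.01 - 17 = 73.31

73.31 dB


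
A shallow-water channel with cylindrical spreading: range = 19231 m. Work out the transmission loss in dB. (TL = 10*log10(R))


42.84 dB


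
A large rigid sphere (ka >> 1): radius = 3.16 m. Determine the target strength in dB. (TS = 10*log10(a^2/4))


TS = 10*log10(3.16^2 / 4) = 10*log10(2.4964) = 3.97

3.97 dB


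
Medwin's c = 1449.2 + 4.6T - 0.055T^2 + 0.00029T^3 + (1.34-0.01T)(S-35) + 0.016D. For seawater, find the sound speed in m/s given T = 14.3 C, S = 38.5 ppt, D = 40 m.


c = 1449.2 + 4.6*14.3 - 0.055*14.3^2 + 0.00029*14.3^3 + (1.34 - 0.01*14.3)*(38.5 - 35) + 0.016*40 = 1509.41

1509.41 m/s


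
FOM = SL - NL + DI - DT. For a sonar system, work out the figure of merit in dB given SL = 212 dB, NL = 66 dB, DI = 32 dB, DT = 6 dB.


172 dB


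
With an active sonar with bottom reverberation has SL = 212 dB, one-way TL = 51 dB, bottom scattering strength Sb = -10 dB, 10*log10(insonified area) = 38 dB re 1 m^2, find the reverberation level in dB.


RL = SL - 2*TL + Sb + 10*log10(A) = 212 - 2*51 + (-10) + 38 = 138

138 dB


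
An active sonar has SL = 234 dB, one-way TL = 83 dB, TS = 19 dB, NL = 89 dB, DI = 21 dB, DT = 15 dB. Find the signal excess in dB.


SE = SL - 2*TL + TS - NL + DI - DT = 234 - 2*83 + (19) - 89 + 21 - 15 = 4

4 dB


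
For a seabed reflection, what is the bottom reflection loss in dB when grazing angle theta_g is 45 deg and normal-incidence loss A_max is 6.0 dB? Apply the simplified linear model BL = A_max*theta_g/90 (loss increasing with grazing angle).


BL = A_max * theta_g / 90 = 6.0 * 45 / 90 = 3.0

3.0 dB


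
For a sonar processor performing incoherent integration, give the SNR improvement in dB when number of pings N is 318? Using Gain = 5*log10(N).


Gain = 5*log10(318) = 12.51

12.51 dB


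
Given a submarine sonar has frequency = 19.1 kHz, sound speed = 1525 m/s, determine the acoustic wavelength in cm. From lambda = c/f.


7.98 cm


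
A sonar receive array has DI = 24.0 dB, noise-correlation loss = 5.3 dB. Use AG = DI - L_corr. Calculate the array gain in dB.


18.7 dB


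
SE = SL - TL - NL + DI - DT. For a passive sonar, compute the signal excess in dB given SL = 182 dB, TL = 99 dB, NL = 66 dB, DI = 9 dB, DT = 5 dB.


SE = SL - TL - NL + DI - DT = 182 - 99 - 66 + 9 - 5 = 21

21 dB


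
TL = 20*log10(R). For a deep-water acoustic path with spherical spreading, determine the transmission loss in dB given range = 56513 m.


TL = 20*log10(56513) = 95.04

95.04 dB


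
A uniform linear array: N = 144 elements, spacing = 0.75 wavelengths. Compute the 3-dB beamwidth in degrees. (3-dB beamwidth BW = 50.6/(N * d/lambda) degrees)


0.47 deg


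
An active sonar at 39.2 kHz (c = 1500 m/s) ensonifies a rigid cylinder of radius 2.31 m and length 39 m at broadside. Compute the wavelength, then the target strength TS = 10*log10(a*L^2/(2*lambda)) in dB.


Step 1: lambda = c/f = 1500/39200 = 0.03827 m
Step 2: TS = 10*log10(a*L^2/(2*lambda)) = 10*log10(2.31*39^2/(2*0.03827)) = 46.62

46.62 dB


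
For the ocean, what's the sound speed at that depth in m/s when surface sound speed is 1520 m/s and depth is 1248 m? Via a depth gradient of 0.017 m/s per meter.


c = 1520 + 0.017 * 1248 = 1541.216

1541.216 m/s


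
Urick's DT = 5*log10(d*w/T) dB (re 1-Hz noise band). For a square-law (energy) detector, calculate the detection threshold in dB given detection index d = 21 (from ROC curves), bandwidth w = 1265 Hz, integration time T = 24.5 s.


DT = 5*log10(d*w/T) = 5*log10(21 * 1265 / 24.5) = 5*log10(1084.29) = 15.18

15.18 dB


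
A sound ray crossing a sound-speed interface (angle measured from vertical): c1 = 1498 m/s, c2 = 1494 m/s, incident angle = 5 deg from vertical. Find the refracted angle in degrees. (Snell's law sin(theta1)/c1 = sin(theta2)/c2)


sin(theta2) = (c2/c1)*sin(theta1) = (1494/1498)*sin(5 deg) = 0.08692
theta2 = arcsin(0.08692) = 4.99

4.99 deg


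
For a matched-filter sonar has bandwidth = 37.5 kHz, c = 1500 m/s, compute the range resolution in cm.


dR = c/(2*BW) = 1500 / (2 * 37.5e3) = 0.02 m = 2.0 cm

2.0 cm


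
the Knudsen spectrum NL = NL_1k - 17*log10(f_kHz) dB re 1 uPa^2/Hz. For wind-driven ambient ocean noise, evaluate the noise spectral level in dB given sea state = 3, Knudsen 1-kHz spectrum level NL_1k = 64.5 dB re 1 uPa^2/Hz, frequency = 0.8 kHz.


66.15 dB


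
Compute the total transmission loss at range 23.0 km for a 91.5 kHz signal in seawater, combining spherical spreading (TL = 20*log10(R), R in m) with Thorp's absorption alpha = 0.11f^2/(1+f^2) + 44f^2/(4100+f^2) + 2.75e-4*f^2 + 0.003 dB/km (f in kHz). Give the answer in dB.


822.11 dB


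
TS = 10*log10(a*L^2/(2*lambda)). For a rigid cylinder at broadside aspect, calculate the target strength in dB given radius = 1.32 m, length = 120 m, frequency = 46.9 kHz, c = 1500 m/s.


54.73 dB


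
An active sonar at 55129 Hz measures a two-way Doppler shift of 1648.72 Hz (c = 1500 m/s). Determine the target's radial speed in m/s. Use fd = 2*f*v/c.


22.43 m/s


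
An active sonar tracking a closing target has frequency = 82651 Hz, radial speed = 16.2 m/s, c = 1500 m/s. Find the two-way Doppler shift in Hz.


1785.26 Hz


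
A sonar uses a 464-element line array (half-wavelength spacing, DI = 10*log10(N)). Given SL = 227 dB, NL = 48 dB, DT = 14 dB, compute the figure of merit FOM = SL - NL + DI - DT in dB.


191.67 dB


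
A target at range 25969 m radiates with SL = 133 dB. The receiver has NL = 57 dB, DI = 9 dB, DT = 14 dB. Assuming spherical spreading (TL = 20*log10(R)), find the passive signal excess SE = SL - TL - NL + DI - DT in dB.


-17.29 dB


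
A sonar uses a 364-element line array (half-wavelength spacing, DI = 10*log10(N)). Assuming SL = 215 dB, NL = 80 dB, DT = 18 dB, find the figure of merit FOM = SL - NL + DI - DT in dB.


Step 1: DI = 10*log10(364) = 25.61 dB
Step 2: FOM = SL - NL + DI - DT = 215 - 80 + 25.61 - 18 = 142.61

142.61 dB


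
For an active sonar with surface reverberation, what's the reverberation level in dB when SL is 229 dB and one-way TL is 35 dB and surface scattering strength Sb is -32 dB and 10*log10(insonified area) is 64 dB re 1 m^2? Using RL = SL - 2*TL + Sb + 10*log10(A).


RL = SL - 2*TL + Sb + 10*log10(A) = 229 - 2*35 + (-32) + 64 = 191

191 dB


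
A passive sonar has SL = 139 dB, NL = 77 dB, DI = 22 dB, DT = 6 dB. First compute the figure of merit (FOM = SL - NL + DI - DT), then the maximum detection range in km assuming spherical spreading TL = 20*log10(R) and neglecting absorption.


Step 1: FOM = SL - NL + DI - DT = 139 - 77 + 22 - 6 = 78 dB
Step 2: at max range FOM = TL = 20*log10(R), so R = 10^(78/20) = 7943.28 m = 7.94 km

7.94 km


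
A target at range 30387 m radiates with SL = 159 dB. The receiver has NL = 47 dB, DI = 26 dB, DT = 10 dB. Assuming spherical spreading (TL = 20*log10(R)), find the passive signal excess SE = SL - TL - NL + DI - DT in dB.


Step 1: TL = 20*log10(30387) = 89.65 dB
Step 2: SE = 159 - 89.65 - 47 + 26 - 10 = 38.35

38.35 dB


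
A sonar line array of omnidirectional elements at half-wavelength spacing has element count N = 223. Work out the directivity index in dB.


DI = 10*log10(223) = 23.48

23.48 dB


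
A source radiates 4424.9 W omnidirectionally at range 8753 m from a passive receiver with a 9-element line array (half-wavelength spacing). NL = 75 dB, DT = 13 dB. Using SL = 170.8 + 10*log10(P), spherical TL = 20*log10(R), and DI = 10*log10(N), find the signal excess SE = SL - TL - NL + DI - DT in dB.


49.96 dB


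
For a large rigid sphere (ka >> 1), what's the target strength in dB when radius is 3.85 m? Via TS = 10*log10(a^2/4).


TS = 10*log10(3.85^2 / 4) = 10*log10(3.705625) = 5.69

5.69 dB


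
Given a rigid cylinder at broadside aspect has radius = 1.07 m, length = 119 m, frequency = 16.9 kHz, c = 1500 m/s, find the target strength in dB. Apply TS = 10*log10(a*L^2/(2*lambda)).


49.31 dB


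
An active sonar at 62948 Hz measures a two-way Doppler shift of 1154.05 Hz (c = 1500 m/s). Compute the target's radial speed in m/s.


From fd = 2*f*v/c, v = c*fd/(2*f) = 1500 * 1154.05 / (2*62948) = 13.75

13.75 m/s


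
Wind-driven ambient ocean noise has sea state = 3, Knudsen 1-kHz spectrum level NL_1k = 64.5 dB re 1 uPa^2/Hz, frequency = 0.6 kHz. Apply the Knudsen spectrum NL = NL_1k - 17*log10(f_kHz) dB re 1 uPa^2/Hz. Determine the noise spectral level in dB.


68.27 dB


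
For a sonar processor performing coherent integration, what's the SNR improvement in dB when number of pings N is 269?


Gain = 10*log10(269) = 24.3

24.3 dB


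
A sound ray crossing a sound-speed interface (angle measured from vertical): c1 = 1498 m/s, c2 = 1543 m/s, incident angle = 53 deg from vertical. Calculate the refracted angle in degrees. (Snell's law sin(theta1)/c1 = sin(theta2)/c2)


55.35 deg


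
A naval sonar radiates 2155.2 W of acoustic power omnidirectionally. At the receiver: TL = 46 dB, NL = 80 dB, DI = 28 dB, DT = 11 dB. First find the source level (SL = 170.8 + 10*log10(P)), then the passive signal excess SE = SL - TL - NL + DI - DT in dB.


Step 1: SL = 170.8 + 10*log10(2155.2) = 204.13 dB
Step 2: SE = SL - TL - NL + DI - DT = 204.13 - 46 - 80 + 28 - 11 = 95.13

95.13 dB


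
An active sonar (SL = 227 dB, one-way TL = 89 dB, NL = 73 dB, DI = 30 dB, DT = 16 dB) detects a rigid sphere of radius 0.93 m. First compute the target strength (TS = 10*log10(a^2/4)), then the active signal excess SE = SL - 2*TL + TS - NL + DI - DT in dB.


Step 1: TS = 10*log10(0.93^2/4) = -6.65 dB
Step 2: SE = SL - 2*TL + TS - NL + DI - DT = 227 - 2*89 + (-6.65) - 73 + 30 - 16 = -16.65

-16.65 dB


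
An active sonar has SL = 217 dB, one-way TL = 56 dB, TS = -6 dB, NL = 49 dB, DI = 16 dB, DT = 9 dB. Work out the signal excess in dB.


57 dB


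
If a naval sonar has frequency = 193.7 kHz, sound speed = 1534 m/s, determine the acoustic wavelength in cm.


lambda = c/f = 1534 / 193700 = 0.0079 m = 0.79 cm

0.79 cm


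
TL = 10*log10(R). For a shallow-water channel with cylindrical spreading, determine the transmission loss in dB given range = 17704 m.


TL = 10*log10(17704) = 42.48

42.48 dB


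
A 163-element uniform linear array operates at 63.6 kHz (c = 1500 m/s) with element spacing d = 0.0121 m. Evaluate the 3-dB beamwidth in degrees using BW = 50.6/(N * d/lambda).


Step 1: lambda = 1500/63600 = 0.02358 m
Step 2: d/lambda = 0.0121/0.02358 = 0.5131
Step 3: BW = 50.6/(N * d/lambda) = 50.6/(163 * 0.5131) = 0.61

0.61 deg


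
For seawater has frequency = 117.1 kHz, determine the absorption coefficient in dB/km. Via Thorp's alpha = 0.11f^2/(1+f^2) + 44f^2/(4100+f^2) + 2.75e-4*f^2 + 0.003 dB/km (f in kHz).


f^2 = 13712.41
alpha = 0.11*13712.41/(1+13712.41) + 44*13712.41/(4100+13712.41) + 2.75e-4*13712.41 + 0.003 = 37.756

37.756 dB/km


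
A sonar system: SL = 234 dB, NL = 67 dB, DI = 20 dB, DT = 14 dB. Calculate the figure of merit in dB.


173 dB


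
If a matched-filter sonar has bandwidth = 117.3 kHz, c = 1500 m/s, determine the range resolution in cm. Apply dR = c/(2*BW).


0.64 cm


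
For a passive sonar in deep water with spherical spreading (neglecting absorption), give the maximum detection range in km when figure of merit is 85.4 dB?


At max range FOM = TL, so 20*log10(R) = 85.4
R = 10^(85.4/20) = 18620.87 m = 18.62 km

18.62 km


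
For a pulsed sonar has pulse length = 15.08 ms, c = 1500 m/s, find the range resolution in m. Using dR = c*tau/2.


dR = c*tau/2 = 1500 * 15.08e-3 / 2 = 11.31

11.31 m


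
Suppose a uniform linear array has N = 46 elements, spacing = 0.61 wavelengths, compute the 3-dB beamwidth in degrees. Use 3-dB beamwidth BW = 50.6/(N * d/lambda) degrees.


BW = 50.6 / (46 * 0.61) = 50.6 / 28.06 = 1.8

1.8 deg


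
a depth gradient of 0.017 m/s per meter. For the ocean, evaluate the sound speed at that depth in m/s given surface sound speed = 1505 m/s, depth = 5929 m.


c = 1505 + 0.017 * 5929 = 1605.793

1605.793 m/s


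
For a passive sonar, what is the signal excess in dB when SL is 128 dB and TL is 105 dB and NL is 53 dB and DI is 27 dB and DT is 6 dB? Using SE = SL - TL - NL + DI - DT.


-9 dB


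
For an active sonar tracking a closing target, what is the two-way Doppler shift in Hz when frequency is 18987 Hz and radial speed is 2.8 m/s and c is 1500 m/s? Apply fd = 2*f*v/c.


70.88 Hz


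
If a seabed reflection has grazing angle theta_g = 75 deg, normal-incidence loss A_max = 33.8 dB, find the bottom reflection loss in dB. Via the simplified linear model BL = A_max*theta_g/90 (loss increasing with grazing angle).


BL = A_max * theta_g / 90 = 33.8 * 75 / 90 = 28.17

28.17 dB


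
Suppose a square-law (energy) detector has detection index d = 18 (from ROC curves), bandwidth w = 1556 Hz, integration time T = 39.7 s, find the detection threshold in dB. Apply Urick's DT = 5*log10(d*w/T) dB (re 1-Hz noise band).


14.24 dB


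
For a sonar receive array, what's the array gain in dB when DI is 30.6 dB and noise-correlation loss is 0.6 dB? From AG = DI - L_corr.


AG = DI - L_corr = 30.6 - 0.6 = 30.0

30.0 dB


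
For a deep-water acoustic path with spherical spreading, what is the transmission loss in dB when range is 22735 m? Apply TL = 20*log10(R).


TL = 20*log10(22735) = 87.13

87.13 dB


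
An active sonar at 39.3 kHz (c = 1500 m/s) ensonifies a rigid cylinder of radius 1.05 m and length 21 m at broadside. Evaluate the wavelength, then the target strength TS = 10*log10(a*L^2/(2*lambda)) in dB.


Step 1: lambda = c/f = 1500/39300 = 0.03817 m
Step 2: TS = 10*log10(a*L^2/(2*lambda)) = 10*log10(1.05*21^2/(2*0.03817)) = 37.83

37.83 dB


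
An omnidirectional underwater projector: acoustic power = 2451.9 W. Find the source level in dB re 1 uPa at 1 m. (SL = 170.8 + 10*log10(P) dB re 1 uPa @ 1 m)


SL = 170.8 + 10*log10(2451.9) = 170.8 + 33.9 = 204.7

204.7 dB


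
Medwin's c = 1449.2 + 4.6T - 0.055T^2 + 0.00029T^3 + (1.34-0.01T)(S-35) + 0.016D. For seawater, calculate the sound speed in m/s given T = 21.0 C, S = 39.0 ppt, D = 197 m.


1531.9 m/s


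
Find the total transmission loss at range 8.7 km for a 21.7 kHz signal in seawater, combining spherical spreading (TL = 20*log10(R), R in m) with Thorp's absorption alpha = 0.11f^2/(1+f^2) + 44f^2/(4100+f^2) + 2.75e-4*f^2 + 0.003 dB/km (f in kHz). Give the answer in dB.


Step 1 (Thorp): alpha = 0.11*470.89/(1+470.89) + 44*470.89/(4100+470.89) + 2.75e-4*470.89 + 0.003 = 4.7751 dB/km
Step 2: TL_spread = 20*log10(8700) = 78.79 dB
Step 3: TL_abs = alpha*R = 4.7751 * 8.7 = 41.54 dB
Step 4: TL_total = 78.79 + 41.54 = 120.33

120.33 dB


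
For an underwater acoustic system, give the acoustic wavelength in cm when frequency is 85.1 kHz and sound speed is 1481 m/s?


lambda = c/f = 1481 / 85100 = 0.0174 m = 1.74 cm

1.74 cm


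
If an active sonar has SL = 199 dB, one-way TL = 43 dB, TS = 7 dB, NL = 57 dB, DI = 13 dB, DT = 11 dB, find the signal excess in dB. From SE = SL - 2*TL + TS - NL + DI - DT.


SE = SL - 2*TL + TS - NL + DI - DT = 199 - 2*43 + (7) - 57 + 13 - 11 = 65

65 dB


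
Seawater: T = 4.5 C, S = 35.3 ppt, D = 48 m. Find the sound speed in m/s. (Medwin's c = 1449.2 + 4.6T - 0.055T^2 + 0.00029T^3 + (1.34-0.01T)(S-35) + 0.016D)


1469.97 m/s


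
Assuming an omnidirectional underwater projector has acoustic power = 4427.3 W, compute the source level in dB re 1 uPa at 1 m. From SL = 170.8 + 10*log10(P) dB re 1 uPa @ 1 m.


SL = 170.8 + 10*log10(4427.3) = 170.8 + 36.46 = 207.26

207.26 dB


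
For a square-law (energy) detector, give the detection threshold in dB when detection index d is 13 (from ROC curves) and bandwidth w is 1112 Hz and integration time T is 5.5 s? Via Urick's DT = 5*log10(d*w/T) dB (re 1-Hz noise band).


17.1 dB


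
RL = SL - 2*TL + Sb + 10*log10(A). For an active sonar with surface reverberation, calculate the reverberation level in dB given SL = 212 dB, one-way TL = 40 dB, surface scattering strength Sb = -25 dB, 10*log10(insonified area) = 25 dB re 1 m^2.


RL = SL - 2*TL + Sb + 10*log10(A) = 212 - 2*40 + (-25) + 25 = 132

132 dB


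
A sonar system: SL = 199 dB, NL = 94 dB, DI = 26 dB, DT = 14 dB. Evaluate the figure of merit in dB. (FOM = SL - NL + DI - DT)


FOM = SL - NL + DI - DT = 199 - 94 + 26 - 14 = 117

117 dB


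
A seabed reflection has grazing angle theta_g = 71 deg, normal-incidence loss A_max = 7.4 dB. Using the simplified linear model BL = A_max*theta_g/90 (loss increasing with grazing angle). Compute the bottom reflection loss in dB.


5.84 dB


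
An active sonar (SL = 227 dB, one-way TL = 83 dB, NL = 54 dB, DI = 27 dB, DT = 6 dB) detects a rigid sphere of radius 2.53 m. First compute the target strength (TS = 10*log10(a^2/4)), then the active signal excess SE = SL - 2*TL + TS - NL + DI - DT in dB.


Step 1: TS = 10*log10(2.53^2/4) = 2.04 dB
Step 2: SE = SL - 2*TL + TS - NL + DI - DT = 227 - 2*83 + (2.04) - 54 + 27 - 6 = 30.04

30.04 dB


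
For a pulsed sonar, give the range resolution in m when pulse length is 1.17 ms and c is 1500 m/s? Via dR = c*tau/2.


0.8775 m


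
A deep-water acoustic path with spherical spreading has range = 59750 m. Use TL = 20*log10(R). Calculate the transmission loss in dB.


95.53 dB


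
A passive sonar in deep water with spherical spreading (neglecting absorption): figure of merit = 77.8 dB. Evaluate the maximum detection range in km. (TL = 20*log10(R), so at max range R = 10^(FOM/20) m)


7.76 km


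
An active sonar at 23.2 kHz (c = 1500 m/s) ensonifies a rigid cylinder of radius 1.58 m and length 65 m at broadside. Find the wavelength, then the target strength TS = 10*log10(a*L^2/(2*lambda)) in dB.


Step 1: lambda = c/f = 1500/23200 = 0.06466 m
Step 2: TS = 10*log10(a*L^2/(2*lambda)) = 10*log10(1.58*65^2/(2*0.06466)) = 47.13

47.13 dB


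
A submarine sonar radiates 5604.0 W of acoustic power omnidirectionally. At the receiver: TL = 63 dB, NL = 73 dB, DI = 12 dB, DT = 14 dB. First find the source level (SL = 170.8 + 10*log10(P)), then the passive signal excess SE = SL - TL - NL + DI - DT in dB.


Step 1: SL = 170.8 + 10*log10(5604.0) = 208.28 dB
Step 2: SE = SL - TL - NL + DI - DT = 208.28 - 63 - 73 + 12 - 14 = 70.28

70.28 dB


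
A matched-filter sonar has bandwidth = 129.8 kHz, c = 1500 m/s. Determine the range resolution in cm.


0.58 cm


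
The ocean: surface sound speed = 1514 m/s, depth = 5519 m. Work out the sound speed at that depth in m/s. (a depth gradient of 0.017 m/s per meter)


c = 1514 + 0.017 * 5519 = 1607.823

1607.823 m/s


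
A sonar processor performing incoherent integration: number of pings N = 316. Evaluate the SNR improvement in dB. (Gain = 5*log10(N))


Gain = 5*log10(316) = 12.5

12.5 dB


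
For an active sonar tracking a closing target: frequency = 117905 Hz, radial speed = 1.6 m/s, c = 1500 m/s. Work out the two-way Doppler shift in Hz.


fd = 2*f*v/c = 2 * 117905 * 1.6 / 1500 = 251.53

251.53 Hz


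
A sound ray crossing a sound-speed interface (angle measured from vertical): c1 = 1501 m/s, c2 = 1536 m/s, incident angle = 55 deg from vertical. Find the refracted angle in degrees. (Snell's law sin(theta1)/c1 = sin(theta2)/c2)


56.96 deg


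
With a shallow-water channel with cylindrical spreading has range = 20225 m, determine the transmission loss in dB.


TL = 10*log10(20225) = 43.06

43.06 dB


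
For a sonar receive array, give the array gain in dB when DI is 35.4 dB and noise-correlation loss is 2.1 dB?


AG = DI - L_corr = 35.4 - 2.1 = 33.3

33.3 dB


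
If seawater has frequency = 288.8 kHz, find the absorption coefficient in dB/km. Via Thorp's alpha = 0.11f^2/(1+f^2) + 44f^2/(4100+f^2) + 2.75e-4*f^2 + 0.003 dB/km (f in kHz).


64.988 dB/km


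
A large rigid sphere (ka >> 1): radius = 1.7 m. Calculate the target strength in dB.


TS = 10*log10(1.7^2 / 4) = 10*log10(0.7225) = -1.41

-1.41 dB


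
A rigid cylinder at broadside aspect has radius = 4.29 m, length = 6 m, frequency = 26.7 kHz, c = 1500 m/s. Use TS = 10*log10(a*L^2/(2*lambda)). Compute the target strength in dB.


lambda = 1500/26700 = 0.05618 m
TS = 10*log10(4.29*6^2/(2*0.05618)) = 31.38

31.38 dB


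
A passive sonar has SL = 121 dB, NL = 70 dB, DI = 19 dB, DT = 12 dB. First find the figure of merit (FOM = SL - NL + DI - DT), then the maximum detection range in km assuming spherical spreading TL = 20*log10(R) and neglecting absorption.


Step 1: FOM = SL - NL + DI - DT = 121 - 70 + 19 - 12 = 58 dB
Step 2: at max range FOM = TL = 20*log10(R), so R = 10^(58/20) = 794.33 m = 0.79 km

0.79 km


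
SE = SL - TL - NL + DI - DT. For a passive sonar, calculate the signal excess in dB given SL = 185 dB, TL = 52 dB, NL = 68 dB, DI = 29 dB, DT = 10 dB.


SE = SL - TL - NL + DI - DT = 185 - 52 - 68 + 29 - 10 = 84

84 dB


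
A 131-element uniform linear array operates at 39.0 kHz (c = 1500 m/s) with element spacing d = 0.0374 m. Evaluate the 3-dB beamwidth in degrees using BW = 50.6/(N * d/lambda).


0.4 deg


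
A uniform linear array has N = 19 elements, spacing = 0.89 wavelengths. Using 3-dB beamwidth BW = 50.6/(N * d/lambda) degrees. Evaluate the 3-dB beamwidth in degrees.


2.99 deg


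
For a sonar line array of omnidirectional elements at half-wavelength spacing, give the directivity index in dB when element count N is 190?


DI = 10*log10(190) = 22.79

22.79 dB


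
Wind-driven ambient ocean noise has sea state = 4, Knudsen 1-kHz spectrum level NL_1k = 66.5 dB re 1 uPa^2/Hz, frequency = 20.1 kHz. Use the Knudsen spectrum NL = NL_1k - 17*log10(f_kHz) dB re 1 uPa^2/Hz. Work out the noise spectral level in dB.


NL = NL_1k - 17*log10(f_kHz) = 66.5 - 17*log10(20.1) = 66.5 - (22.15) = 44.35

44.35 dB


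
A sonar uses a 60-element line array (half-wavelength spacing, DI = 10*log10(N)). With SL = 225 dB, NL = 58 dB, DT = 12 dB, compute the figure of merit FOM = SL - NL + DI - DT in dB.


Step 1: DI = 10*log10(60) = 17.78 dB
Step 2: FOM = SL - NL + DI - DT = 225 - 58 + 17.78 - 12 = 172.78

172.78 dB


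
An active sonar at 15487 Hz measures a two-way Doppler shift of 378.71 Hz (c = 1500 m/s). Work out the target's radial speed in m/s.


From fd = 2*f*v/c, v = c*fd/(2*f) = 1500 * 378.71 / (2*15487) = 18.34

18.34 m/s


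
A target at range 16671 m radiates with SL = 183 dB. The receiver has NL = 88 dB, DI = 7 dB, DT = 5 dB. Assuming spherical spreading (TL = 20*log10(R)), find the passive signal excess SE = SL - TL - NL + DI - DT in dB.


Step 1: TL = 20*log10(16671) = 84.44 dB
Step 2: SE = 183 - 84.44 - 88 + 7 - 5 = 12.56

12.56 dB


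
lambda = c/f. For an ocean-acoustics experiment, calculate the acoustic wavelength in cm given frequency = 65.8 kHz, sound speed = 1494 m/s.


lambda = c/f = 1494 / 65800 = 0.0227 m = 2.27 cm

2.27 cm


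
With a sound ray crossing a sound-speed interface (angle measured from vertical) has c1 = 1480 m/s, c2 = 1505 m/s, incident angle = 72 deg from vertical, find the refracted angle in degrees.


sin(theta2) = (c2/c1)*sin(theta1) = (1505/1480)*sin(72 deg) = 0.96712
theta2 = arcsin(0.96712) = 75.27

75.27 deg


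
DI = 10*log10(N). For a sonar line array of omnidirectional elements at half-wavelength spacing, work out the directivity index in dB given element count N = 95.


DI = 10*log10(95) = 19.78

19.78 dB


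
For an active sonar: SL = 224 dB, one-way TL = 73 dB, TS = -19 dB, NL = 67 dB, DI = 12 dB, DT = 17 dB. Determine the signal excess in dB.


-13 dB


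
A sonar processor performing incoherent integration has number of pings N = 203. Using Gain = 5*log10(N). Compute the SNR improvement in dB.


Gain = 5*log10(203) = 11.54

11.54 dB


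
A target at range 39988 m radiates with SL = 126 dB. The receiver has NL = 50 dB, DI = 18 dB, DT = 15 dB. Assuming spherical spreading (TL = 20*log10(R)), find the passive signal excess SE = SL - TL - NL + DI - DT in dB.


Step 1: TL = 20*log10(39988) = 92.04 dB
Step 2: SE = 126 - 92.04 - 50 + 18 - 15 = -13.04

-13.04 dB


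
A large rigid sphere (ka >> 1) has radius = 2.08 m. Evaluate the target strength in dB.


TS = 10*log10(2.08^2 / 4) = 10*log10(1.0816) = 0.34

0.34 dB


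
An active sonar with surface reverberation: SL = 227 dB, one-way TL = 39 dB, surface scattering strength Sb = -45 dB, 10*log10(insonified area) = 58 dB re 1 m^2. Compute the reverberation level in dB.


162 dB


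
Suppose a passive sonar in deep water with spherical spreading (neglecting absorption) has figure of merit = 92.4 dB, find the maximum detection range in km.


At max range FOM = TL, so 20*log10(R) = 92.4
R = 10^(92.4/20) = 41686.94 m = 41.69 km

41.69 km


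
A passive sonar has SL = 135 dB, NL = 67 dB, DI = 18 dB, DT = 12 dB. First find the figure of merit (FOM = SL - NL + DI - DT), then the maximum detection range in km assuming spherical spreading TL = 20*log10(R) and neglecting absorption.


Step 1: FOM = SL - NL + DI - DT = 135 - 67 + 18 - 12 = 74 dB
Step 2: at max range FOM = TL = 20*log10(R), so R = 10^(74/20) = 5011.87 m = 5.01 km

5.01 km


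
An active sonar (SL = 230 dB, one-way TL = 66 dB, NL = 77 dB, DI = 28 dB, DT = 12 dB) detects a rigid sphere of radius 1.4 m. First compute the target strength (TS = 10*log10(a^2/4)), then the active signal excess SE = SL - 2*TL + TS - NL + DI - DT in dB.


Step 1: TS = 10*log10(1.4^2/4) = -3.1 dB
Step 2: SE = SL - 2*TL + TS - NL + DI - DT = 230 - 2*66 + (-3.1) - 77 + 28 - 12 = 33.9

33.9 dB


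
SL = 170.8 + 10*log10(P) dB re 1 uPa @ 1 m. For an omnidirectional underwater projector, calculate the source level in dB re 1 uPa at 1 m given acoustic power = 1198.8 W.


SL = 170.8 + 10*log10(1198.8) = 170.8 + 30.79 = 201.59

201.59 dB


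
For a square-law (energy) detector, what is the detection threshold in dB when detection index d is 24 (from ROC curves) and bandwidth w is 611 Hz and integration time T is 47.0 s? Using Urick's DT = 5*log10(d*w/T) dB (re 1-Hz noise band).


12.47 dB


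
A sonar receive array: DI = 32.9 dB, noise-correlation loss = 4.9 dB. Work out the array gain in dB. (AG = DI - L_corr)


AG = DI - L_corr = 32.9 - 4.9 = 28.0

28.0 dB


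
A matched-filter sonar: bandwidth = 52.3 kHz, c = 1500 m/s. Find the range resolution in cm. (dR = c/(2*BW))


dR = c/(2*BW) = 1500 / (2 * 52.3e3) = 0.0143 m = 1.43 cm

1.43 cm


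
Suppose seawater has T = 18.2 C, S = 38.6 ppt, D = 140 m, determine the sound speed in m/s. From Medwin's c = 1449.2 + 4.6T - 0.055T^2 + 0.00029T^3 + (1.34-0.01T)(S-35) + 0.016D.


1522.86 m/s


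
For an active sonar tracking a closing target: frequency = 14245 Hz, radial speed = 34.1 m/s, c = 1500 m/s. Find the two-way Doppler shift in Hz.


fd = 2*f*v/c = 2 * 14245 * 34.1 / 1500 = 647.67

647.67 Hz


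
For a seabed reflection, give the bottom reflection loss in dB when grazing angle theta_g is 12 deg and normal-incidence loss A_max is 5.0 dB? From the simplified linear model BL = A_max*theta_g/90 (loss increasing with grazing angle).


0.67 dB


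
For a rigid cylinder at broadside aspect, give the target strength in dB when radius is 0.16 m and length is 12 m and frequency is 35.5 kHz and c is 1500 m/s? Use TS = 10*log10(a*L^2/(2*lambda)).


24.36 dB
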